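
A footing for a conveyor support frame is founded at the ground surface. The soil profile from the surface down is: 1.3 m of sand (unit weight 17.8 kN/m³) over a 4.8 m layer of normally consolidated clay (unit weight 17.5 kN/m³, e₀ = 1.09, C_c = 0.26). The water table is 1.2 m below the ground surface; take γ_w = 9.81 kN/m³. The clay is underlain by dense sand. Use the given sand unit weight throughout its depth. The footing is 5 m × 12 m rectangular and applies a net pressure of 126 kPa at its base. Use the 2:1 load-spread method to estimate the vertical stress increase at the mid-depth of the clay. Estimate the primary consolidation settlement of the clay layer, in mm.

S_c ≈ 223 mm

Mid-depth of clay below the ground surface: z = 1.3 + 4.8/2 = 3.7 m.
Total vertical stress at mid-clay: σ_v = 17.8×1.3 + 17.5×2.4 = 65.14 kPa.
Pore pressure: u = 9.81×(3.7 − 1.2) = 24.525 kPa.
Initial effective stress: σ'_0 = σ_v − u = 65.14 − 24.525 = 40.615 kPa.
Stress increase at mid-clay by the 2:1 spreading method:
Δσ = qBL/((B+z)(L+z)) = 126×5×12/((5+3.7)(12+3.7)) = 55.348 kPa
Final effective stress: σ'_f = σ'_0 + Δσ = 40.615 + 55.348 = 95.963 kPa.
Normally consolidated clay, so the full stress increment lies on the virgin compression line:
S_c = C_c·H/(1+e₀)·log₁₀(σ'_f/σ'_0) = 0.26×4.8/(1+1.09)×log₁₀(95.963/40.615)
    = 0.59713 × 0.37342 = 0.223 m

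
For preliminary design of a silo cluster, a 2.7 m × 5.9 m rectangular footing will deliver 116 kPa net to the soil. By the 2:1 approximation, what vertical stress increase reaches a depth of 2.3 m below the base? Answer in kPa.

By the 2:1 method the load spreads at 1 horizontal : 2 vertical, so at depth z the loaded area has grown by z in each plan dimension:
Δσ = qBL/((B+z)(L+z)) = 116×2.7×5.9/((2.7+2.3)(5.9+2.3)) = 45.07 kPa

Δσ_z ≈ 45.1 kPa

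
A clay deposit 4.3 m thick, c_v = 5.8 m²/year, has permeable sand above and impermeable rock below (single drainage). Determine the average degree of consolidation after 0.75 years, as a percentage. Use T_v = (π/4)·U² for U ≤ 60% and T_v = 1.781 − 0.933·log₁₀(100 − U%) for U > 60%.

Drainage path length: H_d = H = 4.3 m (single drainage).
T_v = c_v·t/H_d² = 5.8×0.75/4.3² = 0.23526.
T_v = 0.23526 corresponds to the U ≤ 60% branch:
U = √(4T_v/π) = 0.5473

U ≈ 54.7 %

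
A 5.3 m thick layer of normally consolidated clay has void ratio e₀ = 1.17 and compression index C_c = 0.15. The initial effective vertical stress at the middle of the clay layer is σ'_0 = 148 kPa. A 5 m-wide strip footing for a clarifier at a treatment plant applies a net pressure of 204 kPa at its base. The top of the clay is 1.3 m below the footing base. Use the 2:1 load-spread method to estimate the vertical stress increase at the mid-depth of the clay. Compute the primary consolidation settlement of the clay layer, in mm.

S_c ≈ 90.9 mm

Mid-depth of clay below the footing base: z = 1.3 + 5.3/2 = 3.95 m.
Stress increase at mid-clay by the 2:1 spreading method:
Δσ = qB/(B+z) = 204×5/(5+3.95) = 113.97 kPa
Final effective stress: σ'_f = σ'_0 + Δσ = 148 + 113.97 = 261.97 kPa.
Normally consolidated clay, so the full stress increment lies on the virgin compression line:
S_c = C_c·H/(1+e₀)·log₁₀(σ'_f/σ'_0) = 0.15×5.3/(1+1.17)×log₁₀(261.97/148)
    = 0.36636 × 0.24799 = 0.09085 m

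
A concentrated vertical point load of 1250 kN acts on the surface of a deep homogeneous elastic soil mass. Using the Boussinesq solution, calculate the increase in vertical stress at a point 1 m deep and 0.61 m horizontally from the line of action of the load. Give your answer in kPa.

Boussinesq vertical stress below a point load on an elastic half-space:
Δσ_z = 3P/(2πz²) · [1 + (r/z)²]^(−5/2)
r/z = 0.61/1 = 0.61; [1+(r/z)²]^(−5/2) = 0.45346.
Δσ_z = 3×1250/(2π×1²) × 0.45346 = 596.83 × 0.45346 = 270.6 kPa

Δσ_z ≈ 271 kPa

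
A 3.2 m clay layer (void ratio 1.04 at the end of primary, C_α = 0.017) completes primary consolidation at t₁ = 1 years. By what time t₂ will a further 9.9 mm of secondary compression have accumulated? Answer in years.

S_s = C_α·H/(1+e_p)·log₁₀(t₂/t₁) ⇒ log₁₀(t₂/t₁) = S_s·(1+e_p)/(C_α·H).
log₁₀(t₂/t₁) = 0.0099 × (1+1.04) / (0.017×3.2) = 0.3713
t₂ = t₁ × 10^0.3713 = 1 × 2.351 = 2.351 years

t₂ ≈ 2.35 years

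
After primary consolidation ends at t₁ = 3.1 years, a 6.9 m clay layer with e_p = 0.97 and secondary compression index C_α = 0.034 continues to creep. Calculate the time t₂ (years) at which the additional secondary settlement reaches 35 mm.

S_s = C_α·H/(1+e_p)·log₁₀(t₂/t₁) ⇒ log₁₀(t₂/t₁) = S_s·(1+e_p)/(C_α·H).
log₁₀(t₂/t₁) = 0.035 × (1+0.97) / (0.034×6.9) = 0.2939
t₂ = t₁ × 10^0.2939 = 3.1 × 1.967 = 6.099 years

t₂ ≈ 6.1 years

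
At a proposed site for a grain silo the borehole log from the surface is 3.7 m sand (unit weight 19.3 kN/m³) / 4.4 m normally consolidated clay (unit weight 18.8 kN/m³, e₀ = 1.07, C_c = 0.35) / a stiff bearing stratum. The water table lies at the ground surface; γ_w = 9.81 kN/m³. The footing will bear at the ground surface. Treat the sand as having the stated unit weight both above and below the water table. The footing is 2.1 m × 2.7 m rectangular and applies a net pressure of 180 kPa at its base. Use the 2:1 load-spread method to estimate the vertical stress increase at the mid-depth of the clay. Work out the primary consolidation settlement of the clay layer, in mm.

Mid-depth of clay below the ground surface: z = 3.7 + 4.4/2 = 5.9 m.
Total vertical stress at mid-clay: σ_v = 19.3×3.7 + 18.8×2.2 = 112.77 kPa.
Pore pressure: u = 9.81×(5.9 − 0) = 57.879 kPa.
Initial effective stress: σ'_0 = σ_v − u = 112.77 − 57.879 = 54.891 kPa.
Stress increase at mid-clay by the 2:1 spreading method:
Δσ = qBL/((B+z)(L+z)) = 180×2.1×2.7/((2.1+5.9)(2.7+5.9)) = 14.834 kPa
Final effective stress: σ'_f = σ'_0 + Δσ = 54.891 + 14.834 = 69.725 kPa.
Normally consolidated clay, so the full stress increment lies on the virgin compression line:
S_c = C_c·H/(1+e₀)·log₁₀(σ'_f/σ'_0) = 0.35×4.4/(1+1.07)×log₁₀(69.725/54.891)
    = 0.74396 × 0.10389 = 0.07729 m

S_c ≈ 77.3 mm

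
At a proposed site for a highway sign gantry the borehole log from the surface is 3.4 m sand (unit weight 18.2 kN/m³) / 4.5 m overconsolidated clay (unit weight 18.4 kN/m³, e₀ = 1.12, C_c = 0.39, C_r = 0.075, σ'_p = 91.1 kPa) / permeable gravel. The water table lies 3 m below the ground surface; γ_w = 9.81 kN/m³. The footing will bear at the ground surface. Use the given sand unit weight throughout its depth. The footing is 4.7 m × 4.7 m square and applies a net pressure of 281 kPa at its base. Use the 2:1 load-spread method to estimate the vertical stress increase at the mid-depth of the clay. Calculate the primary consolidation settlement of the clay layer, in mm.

Mid-depth of clay below the ground surface: z = 3.4 + 4.5/2 = 5.65 m.
Total vertical stress at mid-clay: σ_v = 18.2×3.4 + 18.4×2.25 = 103.28 kPa.
Pore pressure: u = 9.81×(5.65 − 3) = 25.997 kPa.
Initial effective stress: σ'_0 = σ_v − u = 103.28 − 25.997 = 77.283 kPa.
Stress increase at mid-clay by the 2:1 spreading method:
Δσ = qBL/((B+z)(L+z)) = 281×4.7×4.7/((4.7+5.65)(4.7+5.65)) = 57.946 kPa
Final effective stress: σ'_f = 77.283 + 57.946 = 135.23 kPa.
σ'_f = 135.23 > σ'_p = 91.1 kPa, so the stress path crosses the preconsolidation pressure — recompression up to σ'_p, then virgin compression beyond:
S_c = H/(1+e₀)·[C_r·log₁₀(σ'_p/σ'_0) + C_c·log₁₀(σ'_f/σ'_p)]
    = 4.5/2.12 × [0.075×log₁₀(91.1/77.283) + 0.39×log₁₀(135.23/91.1)]
    = 2.1226 × [0.0053576 + 0.066906] = 0.1534 m

S_c ≈ 153 mm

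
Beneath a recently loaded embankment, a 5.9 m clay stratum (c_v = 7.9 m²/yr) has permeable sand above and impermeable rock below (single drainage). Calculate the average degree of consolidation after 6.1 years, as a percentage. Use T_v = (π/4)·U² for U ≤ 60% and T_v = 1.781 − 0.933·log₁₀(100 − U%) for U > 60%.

U ≈ 97.3 %

Drainage path length: H_d = H = 5.9 m (single drainage).
T_v = c_v·t/H_d² = 7.9×6.1/5.9² = 1.3844.
T_v = 1.3844 corresponds to the U > 60% branch:
U = 1 − 10^((1.781 − T_v)/0.933)/100 = 0.9734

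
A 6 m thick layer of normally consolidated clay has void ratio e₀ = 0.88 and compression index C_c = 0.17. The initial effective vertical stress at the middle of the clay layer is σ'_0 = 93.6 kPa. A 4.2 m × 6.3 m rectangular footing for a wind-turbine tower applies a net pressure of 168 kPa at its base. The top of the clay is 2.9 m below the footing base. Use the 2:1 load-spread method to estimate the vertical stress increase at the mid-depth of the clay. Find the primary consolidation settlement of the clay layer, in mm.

Mid-depth of clay below the footing base: z = 2.9 + 6/2 = 5.9 m.
Stress increase at mid-clay by the 2:1 spreading method:
Δσ = qBL/((B+z)(L+z)) = 168×4.2×6.3/((4.2+5.9)(6.3+5.9)) = 36.076 kPa
Final effective stress: σ'_f = σ'_0 + Δσ = 93.6 + 36.076 = 129.68 kPa.
Normally consolidated clay, so the full stress increment lies on the virgin compression line:
S_c = C_c·H/(1+e₀)·log₁₀(σ'_f/σ'_0) = 0.17×6/(1+0.88)×log₁₀(129.68/93.6)
    = 0.54255 × 0.1416 = 0.07683 m

S_c ≈ 76.8 mm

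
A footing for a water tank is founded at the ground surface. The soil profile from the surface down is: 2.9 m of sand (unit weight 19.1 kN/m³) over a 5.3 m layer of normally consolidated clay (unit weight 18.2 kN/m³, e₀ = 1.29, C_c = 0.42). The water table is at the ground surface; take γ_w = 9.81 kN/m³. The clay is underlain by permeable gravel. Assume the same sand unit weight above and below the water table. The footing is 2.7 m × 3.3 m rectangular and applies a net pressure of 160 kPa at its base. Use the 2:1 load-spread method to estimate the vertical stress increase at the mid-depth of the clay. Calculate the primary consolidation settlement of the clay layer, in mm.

S_c ≈ 141 mm

Mid-depth of clay below the ground surface: z = 2.9 + 5.3/2 = 5.55 m.
Total vertical stress at mid-clay: σ_v = 19.1×2.9 + 18.2×2.65 = 103.62 kPa.
Pore pressure: u = 9.81×(5.55 − 0) = 54.446 kPa.
Initial effective stress: σ'_0 = σ_v − u = 103.62 − 54.446 = 49.174 kPa.
Stress increase at mid-clay by the 2:1 spreading method:
Δσ = qBL/((B+z)(L+z)) = 160×2.7×3.3/((2.7+5.55)(3.3+5.55)) = 19.525 kPa
Final effective stress: σ'_f = σ'_0 + Δσ = 49.174 + 19.525 = 68.699 kPa.
Normally consolidated clay, so the full stress increment lies on the virgin compression line:
S_c = C_c·H/(1+e₀)·log₁₀(σ'_f/σ'_0) = 0.42×5.3/(1+1.29)×log₁₀(68.699/49.174)
    = 0.97205 × 0.14521 = 0.1412 m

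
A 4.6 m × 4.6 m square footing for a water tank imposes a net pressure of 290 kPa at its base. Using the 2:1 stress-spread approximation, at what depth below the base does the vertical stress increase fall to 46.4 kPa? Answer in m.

z ≈ 6.9 m

2:1 spreading — at depth z the loaded area has grown by z in each plan dimension:
qB²/(B+z)² = Δσ_z ⇒ z = B(√(q/Δσ_z) − 1) = 4.6×(√(290/46.4) − 1) = 6.9 m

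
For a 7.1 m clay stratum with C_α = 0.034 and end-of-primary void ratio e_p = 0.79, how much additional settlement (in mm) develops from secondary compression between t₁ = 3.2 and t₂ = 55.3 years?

Secondary compression: S_s = C_α·H/(1+e_p)·log₁₀(t₂/t₁)
S_s = 0.034×7.1/(1+0.79)×log₁₀(55.3/3.2)
    = 0.1349 × 1.238 = 0.1669 m

S_s ≈ 167 mm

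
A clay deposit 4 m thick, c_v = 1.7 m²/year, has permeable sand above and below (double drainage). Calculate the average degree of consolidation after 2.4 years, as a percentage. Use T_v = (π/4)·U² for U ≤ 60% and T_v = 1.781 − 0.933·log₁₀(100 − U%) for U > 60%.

Drainage path length: H_d = H/2 = 2 m (double drainage).
T_v = c_v·t/H_d² = 1.7×2.4/2² = 1.02.
T_v = 1.02 corresponds to the U > 60% branch:
U = 1 − 10^((1.781 − T_v)/0.933)/100 = 0.9346

U ≈ 93.5 %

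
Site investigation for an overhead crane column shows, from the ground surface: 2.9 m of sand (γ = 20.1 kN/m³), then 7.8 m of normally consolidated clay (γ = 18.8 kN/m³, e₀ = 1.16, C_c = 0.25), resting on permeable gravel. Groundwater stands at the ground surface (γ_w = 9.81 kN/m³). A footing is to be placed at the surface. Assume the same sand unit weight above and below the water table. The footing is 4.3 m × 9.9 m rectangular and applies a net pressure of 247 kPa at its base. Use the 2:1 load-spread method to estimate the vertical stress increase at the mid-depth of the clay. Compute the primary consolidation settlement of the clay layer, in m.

Mid-depth of clay below the ground surface: z = 2.9 + 7.8/2 = 6.8 m.
Total vertical stress at mid-clay: σ_v = 20.1×2.9 + 18.8×3.9 = 131.61 kPa.
Pore pressure: u = 9.81×(6.8 − 0) = 66.708 kPa.
Initial effective stress: σ'_0 = σ_v − u = 131.61 − 66.708 = 64.902 kPa.
Stress increase at mid-clay by the 2:1 spreading method:
Δσ = qBL/((B+z)(L+z)) = 247×4.3×9.9/((4.3+6.8)(9.9+6.8)) = 56.723 kPa
Final effective stress: σ'_f = σ'_0 + Δσ = 64.902 + 56.723 = 121.62 kPa.
Normally consolidated clay, so the full stress increment lies on the virgin compression line:
S_c = C_c·H/(1+e₀)·log₁₀(σ'_f/σ'_0) = 0.25×7.8/(1+1.16)×log₁₀(121.62/64.902)
    = 0.90278 × 0.27275 = 0.2462 m

S_c ≈ 0.246 m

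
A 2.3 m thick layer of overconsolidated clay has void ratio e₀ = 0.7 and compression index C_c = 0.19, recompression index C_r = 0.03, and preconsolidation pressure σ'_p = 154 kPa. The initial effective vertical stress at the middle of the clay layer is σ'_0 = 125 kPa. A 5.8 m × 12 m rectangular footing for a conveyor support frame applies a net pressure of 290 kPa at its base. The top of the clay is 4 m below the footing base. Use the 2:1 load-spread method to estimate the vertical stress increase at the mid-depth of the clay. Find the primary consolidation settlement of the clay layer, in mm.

Mid-depth of clay below the footing base: z = 4 + 2.3/2 = 5.15 m.
Stress increase at mid-clay by the 2:1 spreading method:
Δσ = qBL/((B+z)(L+z)) = 290×5.8×12/((5.8+5.15)(12+5.15)) = 107.48 kPa
Final effective stress: σ'_f = 125 + 107.48 = 232.48 kPa.
σ'_f = 232.48 > σ'_p = 154 kPa, so the stress path crosses the preconsolidation pressure — recompression up to σ'_p, then virgin compression beyond:
S_c = H/(1+e₀)·[C_r·log₁₀(σ'_p/σ'_0) + C_c·log₁₀(σ'_f/σ'_p)]
    = 2.3/1.7 × [0.03×log₁₀(154/125) + 0.19×log₁₀(232.48/154)]
    = 1.3529 × [0.0027183 + 0.033984] = 0.04965 m

S_c ≈ 49.7 mm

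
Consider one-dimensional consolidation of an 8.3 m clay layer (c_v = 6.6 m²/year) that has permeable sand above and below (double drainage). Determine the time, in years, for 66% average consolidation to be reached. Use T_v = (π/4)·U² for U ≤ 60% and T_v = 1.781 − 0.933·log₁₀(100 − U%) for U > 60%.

Drainage path length: H_d = H/2 = 4.15 m (double drainage).
U > 60%: T_v = 1.781 − 0.933·log₁₀(100 − 66) = 0.35213.
t = T_v·H_d²/c_v = 0.35213×4.15²/6.6 = 0.9189 years.

t ≈ 0.919 years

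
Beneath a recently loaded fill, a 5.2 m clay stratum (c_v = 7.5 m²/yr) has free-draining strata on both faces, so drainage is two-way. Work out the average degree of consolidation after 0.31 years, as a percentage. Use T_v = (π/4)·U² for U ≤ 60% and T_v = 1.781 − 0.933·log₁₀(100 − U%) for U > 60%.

Drainage path length: H_d = H/2 = 2.6 m (double drainage).
T_v = c_v·t/H_d² = 7.5×0.31/2.6² = 0.34393.
T_v = 0.34393 corresponds to the U > 60% branch:
U = 1 − 10^((1.781 − T_v)/0.933)/100 = 0.653

U ≈ 65.3 %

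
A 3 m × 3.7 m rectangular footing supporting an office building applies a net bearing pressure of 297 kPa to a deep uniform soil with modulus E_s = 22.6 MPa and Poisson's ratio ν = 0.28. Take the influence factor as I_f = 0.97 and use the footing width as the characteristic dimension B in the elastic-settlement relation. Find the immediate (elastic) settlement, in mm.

Immediate (elastic) settlement: S_e = q·B·(1−ν²)/E_s · I_f.
E_s = 22.6 MPa = 22600 kPa.
S_e = 297 × 3 × (1 − 0.28²) / 22600 × 0.97
    = 297 × 3 × 0.9216 / 22600 × 0.97
    = 0.03524 m = 35.24 mm

S_e ≈ 35.2 mm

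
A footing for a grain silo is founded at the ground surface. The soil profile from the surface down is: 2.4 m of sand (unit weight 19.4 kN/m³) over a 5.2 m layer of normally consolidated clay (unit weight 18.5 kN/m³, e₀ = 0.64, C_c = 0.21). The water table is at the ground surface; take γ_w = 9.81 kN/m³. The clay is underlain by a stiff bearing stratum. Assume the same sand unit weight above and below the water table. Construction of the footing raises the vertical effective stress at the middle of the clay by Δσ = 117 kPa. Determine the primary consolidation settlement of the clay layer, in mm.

Mid-depth of clay below the ground surface: z = 2.4 + 5.2/2 = 5 m.
Total vertical stress at mid-clay: σ_v = 19.4×2.4 + 18.5×2.6 = 94.66 kPa.
Pore pressure: u = 9.81×(5 − 0) = 49.05 kPa.
Initial effective stress: σ'_0 = σ_v − u = 94.66 − 49.05 = 45.61 kPa.
Final effective stress: σ'_f = σ'_0 + Δσ = 45.61 + 117 = 162.61 kPa.
Normally consolidated clay, so the full stress increment lies on the virgin compression line:
S_c = C_c·H/(1+e₀)·log₁₀(σ'_f/σ'_0) = 0.21×5.2/(1+0.64)×log₁₀(162.61/45.61)
    = 0.66585 × 0.55209 = 0.3676 m

S_c ≈ 368 mm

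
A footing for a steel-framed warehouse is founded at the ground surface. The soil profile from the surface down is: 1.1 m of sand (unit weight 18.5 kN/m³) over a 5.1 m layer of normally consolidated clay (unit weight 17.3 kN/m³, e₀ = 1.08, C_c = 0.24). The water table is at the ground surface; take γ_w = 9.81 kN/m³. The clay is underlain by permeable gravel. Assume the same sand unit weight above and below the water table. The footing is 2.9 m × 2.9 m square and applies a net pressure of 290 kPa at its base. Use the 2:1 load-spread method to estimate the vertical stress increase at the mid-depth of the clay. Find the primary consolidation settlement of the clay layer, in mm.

S_c ≈ 279 mm

Mid-depth of clay below the ground surface: z = 1.1 + 5.1/2 = 3.65 m.
Total vertical stress at mid-clay: σ_v = 18.5×1.1 + 17.3×2.55 = 64.465 kPa.
Pore pressure: u = 9.81×(3.65 − 0) = 35.806 kPa.
Initial effective stress: σ'_0 = σ_v − u = 64.465 − 35.806 = 28.659 kPa.
Stress increase at mid-clay by the 2:1 spreading method:
Δσ = qBL/((B+z)(L+z)) = 290×2.9×2.9/((2.9+3.65)(2.9+3.65)) = 56.848 kPa
Final effective stress: σ'_f = σ'_0 + Δσ = 28.659 + 56.848 = 85.507 kPa.
Normally consolidated clay, so the full stress increment lies on the virgin compression line:
S_c = C_c·H/(1+e₀)·log₁₀(σ'_f/σ'_0) = 0.24×5.1/(1+1.08)×log₁₀(85.507/28.659)
    = 0.58846 × 0.47474 = 0.2794 m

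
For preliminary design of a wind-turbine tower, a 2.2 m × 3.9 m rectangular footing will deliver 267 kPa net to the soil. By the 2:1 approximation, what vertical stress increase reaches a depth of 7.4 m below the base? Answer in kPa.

By the 2:1 method the load spreads at 1 horizontal : 2 vertical, so at depth z the loaded area has grown by z in each plan dimension:
Δσ = qBL/((B+z)(L+z)) = 267×2.2×3.9/((2.2+7.4)(3.9+7.4)) = 21.118 kPa

Δσ_z ≈ 21.1 kPa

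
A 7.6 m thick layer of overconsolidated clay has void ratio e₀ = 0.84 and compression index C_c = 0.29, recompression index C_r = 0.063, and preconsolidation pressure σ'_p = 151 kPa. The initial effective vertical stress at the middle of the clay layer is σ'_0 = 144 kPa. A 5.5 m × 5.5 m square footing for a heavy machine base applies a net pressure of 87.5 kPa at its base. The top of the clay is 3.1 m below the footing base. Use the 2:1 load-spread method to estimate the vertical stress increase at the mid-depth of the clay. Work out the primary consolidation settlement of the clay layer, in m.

Mid-depth of clay below the footing base: z = 3.1 + 7.6/2 = 6.9 m.
Stress increase at mid-clay by the 2:1 spreading method:
Δσ = qBL/((B+z)(L+z)) = 87.5×5.5×5.5/((5.5+6.9)(5.5+6.9)) = 17.214 kPa
Final effective stress: σ'_f = 144 + 17.214 = 161.21 kPa.
σ'_f = 161.21 > σ'_p = 151 kPa, so the stress path crosses the preconsolidation pressure — recompression up to σ'_p, then virgin compression beyond:
S_c = H/(1+e₀)·[C_r·log₁₀(σ'_p/σ'_0) + C_c·log₁₀(σ'_f/σ'_p)]
    = 7.6/1.84 × [0.063×log₁₀(151/144) + 0.29×log₁₀(161.21/151)]
    = 4.1304 × [0.0012987 + 0.0082404] = 0.0394 m

S_c ≈ 0.0394 m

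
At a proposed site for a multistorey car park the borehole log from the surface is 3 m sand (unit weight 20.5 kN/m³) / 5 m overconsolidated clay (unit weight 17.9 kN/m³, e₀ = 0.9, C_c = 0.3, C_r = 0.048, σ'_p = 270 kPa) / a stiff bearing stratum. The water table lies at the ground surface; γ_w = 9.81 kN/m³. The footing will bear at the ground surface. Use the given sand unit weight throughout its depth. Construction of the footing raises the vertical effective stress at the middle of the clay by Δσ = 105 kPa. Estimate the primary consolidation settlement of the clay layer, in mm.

S_c ≈ 60.4 mm

Mid-depth of clay below the ground surface: z = 3 + 5/2 = 5.5 m.
Total vertical stress at mid-clay: σ_v = 20.5×3 + 17.9×2.5 = 106.25 kPa.
Pore pressure: u = 9.81×(5.5 − 0) = 53.955 kPa.
Initial effective stress: σ'_0 = σ_v − u = 106.25 − 53.955 = 52.295 kPa.
Final effective stress: σ'_f = 52.295 + 105 = 157.3 kPa.
σ'_f = 157.3 ≤ σ'_p = 270 kPa, so the clay remains overconsolidated and only the recompression index applies:
S_c = C_r·H/(1+e₀)·log₁₀(σ'_f/σ'_0) = 0.048×5/1.9×log₁₀(157.3/52.295)
    = 0.12632 × 0.47827 = 0.06041 m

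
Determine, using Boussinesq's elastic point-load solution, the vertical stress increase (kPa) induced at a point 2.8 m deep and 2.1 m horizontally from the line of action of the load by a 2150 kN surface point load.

Δσ_z ≈ 42.9 kPa

Boussinesq vertical stress below a point load on an elastic half-space:
Δσ_z = 3P/(2πz²) · [1 + (r/z)²]^(−5/2)
r/z = 2.1/2.8 = 0.75; [1+(r/z)²]^(−5/2) = 0.32768.
Δσ_z = 3×2150/(2π×2.8²) × 0.32768 = 130.94 × 0.32768 = 42.91 kPa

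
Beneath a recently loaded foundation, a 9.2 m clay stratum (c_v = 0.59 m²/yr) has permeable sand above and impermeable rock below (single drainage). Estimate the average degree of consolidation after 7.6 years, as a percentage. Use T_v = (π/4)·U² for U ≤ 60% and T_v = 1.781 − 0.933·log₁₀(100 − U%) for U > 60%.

Drainage path length: H_d = H = 9.2 m (single drainage).
T_v = c_v·t/H_d² = 0.59×7.6/9.2² = 0.052977.
T_v = 0.052977 corresponds to the U ≤ 60% branch:
U = √(4T_v/π) = 0.2597

U ≈ 26 %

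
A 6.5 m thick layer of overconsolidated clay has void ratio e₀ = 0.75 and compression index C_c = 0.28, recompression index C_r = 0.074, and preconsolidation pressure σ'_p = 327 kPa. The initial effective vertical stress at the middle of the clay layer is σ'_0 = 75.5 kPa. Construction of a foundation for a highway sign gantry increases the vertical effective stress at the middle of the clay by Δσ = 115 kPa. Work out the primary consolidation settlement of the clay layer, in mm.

S_c ≈ 110 mm

Final effective stress: σ'_f = 75.5 + 115 = 190.5 kPa.
σ'_f = 190.5 ≤ σ'_p = 327 kPa, so the clay remains overconsolidated and only the recompression index applies:
S_c = C_r·H/(1+e₀)·log₁₀(σ'_f/σ'_0) = 0.074×6.5/1.75×log₁₀(190.5/75.5)
    = 0.27486 × 0.40195 = 0.1105 m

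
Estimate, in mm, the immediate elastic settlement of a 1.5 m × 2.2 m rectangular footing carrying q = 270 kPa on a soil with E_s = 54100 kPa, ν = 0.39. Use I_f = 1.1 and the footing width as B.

S_e ≈ 6.98 mm

Immediate (elastic) settlement: S_e = q·B·(1−ν²)/E_s · I_f.
S_e = 270 × 1.5 × (1 − 0.39²) / 54100 × 1.1
    = 270 × 1.5 × 0.8479 / 54100 × 1.1
    = 0.006982 m = 6.982 mm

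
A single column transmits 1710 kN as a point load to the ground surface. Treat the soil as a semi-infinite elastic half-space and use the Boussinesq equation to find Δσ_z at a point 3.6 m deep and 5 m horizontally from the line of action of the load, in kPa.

Boussinesq vertical stress below a point load on an elastic half-space:
Δσ_z = 3P/(2πz²) · [1 + (r/z)²]^(−5/2)
r/z = 5/3.6 = 1.3889; [1+(r/z)²]^(−5/2) = 0.068108.
Δσ_z = 3×1710/(2π×3.6²) × 0.068108 = 62.999 × 0.068108 = 4.291 kPa

Δσ_z ≈ 4.29 kPa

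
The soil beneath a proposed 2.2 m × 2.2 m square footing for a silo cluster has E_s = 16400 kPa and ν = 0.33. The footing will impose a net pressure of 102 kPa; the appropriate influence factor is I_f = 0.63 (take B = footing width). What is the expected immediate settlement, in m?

Immediate (elastic) settlement: S_e = q·B·(1−ν²)/E_s · I_f.
S_e = 102 × 2.2 × (1 − 0.33²) / 16400 × 0.63
    = 102 × 2.2 × 0.8911 / 16400 × 0.63
    = 0.007681 m

S_e ≈ 0.00768 m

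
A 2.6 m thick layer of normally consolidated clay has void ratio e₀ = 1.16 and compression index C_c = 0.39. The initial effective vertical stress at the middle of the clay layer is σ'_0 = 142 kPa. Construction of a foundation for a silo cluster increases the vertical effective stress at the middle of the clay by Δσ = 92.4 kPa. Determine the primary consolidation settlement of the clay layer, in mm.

Final effective stress: σ'_f = σ'_0 + Δσ = 142 + 92.4 = 234.4 kPa.
Normally consolidated clay, so the full stress increment lies on the virgin compression line:
S_c = C_c·H/(1+e₀)·log₁₀(σ'_f/σ'_0) = 0.39×2.6/(1+1.16)×log₁₀(234.4/142)
    = 0.46944 × 0.21767 = 0.1022 m

S_c ≈ 102 mm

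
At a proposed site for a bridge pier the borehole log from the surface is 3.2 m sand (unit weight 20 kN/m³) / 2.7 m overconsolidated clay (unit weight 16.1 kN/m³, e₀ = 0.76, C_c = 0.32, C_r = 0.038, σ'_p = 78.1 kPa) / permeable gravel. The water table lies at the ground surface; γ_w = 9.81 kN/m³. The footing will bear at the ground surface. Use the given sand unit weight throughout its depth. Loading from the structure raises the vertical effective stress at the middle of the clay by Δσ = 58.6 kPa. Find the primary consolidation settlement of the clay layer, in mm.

S_c ≈ 68.3 mm

Mid-depth of clay below the ground surface: z = 3.2 + 2.7/2 = 4.55 m.
Total vertical stress at mid-clay: σ_v = 20×3.2 + 16.1×1.35 = 85.735 kPa.
Pore pressure: u = 9.81×(4.55 − 0) = 44.636 kPa.
Initial effective stress: σ'_0 = σ_v − u = 85.735 − 44.636 = 41.099 kPa.
Final effective stress: σ'_f = 41.099 + 58.6 = 99.699 kPa.
σ'_f = 99.699 > σ'_p = 78.1 kPa, so the stress path crosses the preconsolidation pressure — recompression up to σ'_p, then virgin compression beyond:
S_c = H/(1+e₀)·[C_r·log₁₀(σ'_p/σ'_0) + C_c·log₁₀(σ'_f/σ'_p)]
    = 2.7/1.76 × [0.038×log₁₀(78.1/41.099) + 0.32×log₁₀(99.699/78.1)]
    = 1.5341 × [0.010595 + 0.033933] = 0.06831 m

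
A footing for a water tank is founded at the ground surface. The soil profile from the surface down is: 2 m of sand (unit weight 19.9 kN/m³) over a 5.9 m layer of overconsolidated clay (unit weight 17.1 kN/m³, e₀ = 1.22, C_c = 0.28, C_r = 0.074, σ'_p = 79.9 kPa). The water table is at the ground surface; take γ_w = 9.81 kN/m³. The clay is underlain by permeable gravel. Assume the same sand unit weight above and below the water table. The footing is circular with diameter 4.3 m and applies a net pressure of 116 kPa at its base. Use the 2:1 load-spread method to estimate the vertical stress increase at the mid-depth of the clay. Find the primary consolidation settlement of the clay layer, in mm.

S_c ≈ 40.2 mm

Mid-depth of clay below the ground surface: z = 2 + 5.9/2 = 4.95 m.
Total vertical stress at mid-clay: σ_v = 19.9×2 + 17.1×2.95 = 90.245 kPa.
Pore pressure: u = 9.81×(4.95 − 0) = 48.56 kPa.
Initial effective stress: σ'_0 = σ_v − u = 90.245 − 48.56 = 41.685 kPa.
Stress increase at mid-clay by the 2:1 spreading method:
Δσ ≈ qD²/(D+z)² = 116×4.3²/(4.3+4.95)² = 25.068 kPa
Final effective stress: σ'_f = 41.685 + 25.068 = 66.753 kPa.
σ'_f = 66.753 ≤ σ'_p = 79.9 kPa, so the clay remains overconsolidated and only the recompression index applies:
S_c = C_r·H/(1+e₀)·log₁₀(σ'_f/σ'_0) = 0.074×5.9/2.22×log₁₀(66.753/41.685)
    = 0.19667 × 0.20449 = 0.04022 m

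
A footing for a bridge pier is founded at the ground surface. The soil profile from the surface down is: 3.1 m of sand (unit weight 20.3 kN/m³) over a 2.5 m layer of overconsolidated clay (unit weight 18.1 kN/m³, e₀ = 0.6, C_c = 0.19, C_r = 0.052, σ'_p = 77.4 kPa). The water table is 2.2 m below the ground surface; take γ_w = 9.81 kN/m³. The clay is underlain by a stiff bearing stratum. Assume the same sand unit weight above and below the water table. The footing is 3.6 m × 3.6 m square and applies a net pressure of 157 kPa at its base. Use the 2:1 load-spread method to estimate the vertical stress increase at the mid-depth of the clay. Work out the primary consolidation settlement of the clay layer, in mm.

S_c ≈ 35.1 mm

Mid-depth of clay below the ground surface: z = 3.1 + 2.5/2 = 4.35 m.
Total vertical stress at mid-clay: σ_v = 20.3×3.1 + 18.1×1.25 = 85.555 kPa.
Pore pressure: u = 9.81×(4.35 − 2.2) = 21.091 kPa.
Initial effective stress: σ'_0 = σ_v − u = 85.555 − 21.091 = 64.464 kPa.
Stress increase at mid-clay by the 2:1 spreading method:
Δσ = qBL/((B+z)(L+z)) = 157×3.6×3.6/((3.6+4.35)(3.6+4.35)) = 32.194 kPa
Final effective stress: σ'_f = 64.464 + 32.194 = 96.658 kPa.
σ'_f = 96.658 > σ'_p = 77.4 kPa, so the stress path crosses the preconsolidation pressure — recompression up to σ'_p, then virgin compression beyond:
S_c = H/(1+e₀)·[C_r·log₁₀(σ'_p/σ'_0) + C_c·log₁₀(σ'_f/σ'_p)]
    = 2.5/1.6 × [0.052×log₁₀(77.4/64.464) + 0.19×log₁₀(96.658/77.4)]
    = 1.5625 × [0.00413 + 0.018334] = 0.0351 m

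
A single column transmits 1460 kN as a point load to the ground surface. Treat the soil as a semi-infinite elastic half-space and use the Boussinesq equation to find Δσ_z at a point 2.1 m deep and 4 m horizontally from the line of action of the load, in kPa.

Boussinesq vertical stress below a point load on an elastic half-space:
Δσ_z = 3P/(2πz²) · [1 + (r/z)²]^(−5/2)
r/z = 4/2.1 = 1.9048; [1+(r/z)²]^(−5/2) = 0.021701.
Δσ_z = 3×1460/(2π×2.1²) × 0.021701 = 158.07 × 0.021701 = 3.43 kPa

Δσ_z ≈ 3.43 kPa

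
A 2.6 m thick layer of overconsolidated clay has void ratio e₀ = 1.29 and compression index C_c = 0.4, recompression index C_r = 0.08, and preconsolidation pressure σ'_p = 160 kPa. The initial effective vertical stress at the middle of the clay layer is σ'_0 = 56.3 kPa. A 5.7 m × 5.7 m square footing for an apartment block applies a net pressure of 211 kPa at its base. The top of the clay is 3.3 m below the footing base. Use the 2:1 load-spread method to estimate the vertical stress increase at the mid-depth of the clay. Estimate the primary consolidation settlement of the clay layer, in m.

S_c ≈ 0.0302 m

Mid-depth of clay below the footing base: z = 3.3 + 2.6/2 = 4.6 m.
Stress increase at mid-clay by the 2:1 spreading method:
Δσ = qBL/((B+z)(L+z)) = 211×5.7×5.7/((5.7+4.6)(5.7+4.6)) = 64.619 kPa
Final effective stress: σ'_f = 56.3 + 64.619 = 120.92 kPa.
σ'_f = 120.92 ≤ σ'_p = 160 kPa, so the clay remains overconsolidated and only the recompression index applies:
S_c = C_r·H/(1+e₀)·log₁₀(σ'_f/σ'_0) = 0.08×2.6/2.29×log₁₀(120.92/56.3)
    = 0.090832 × 0.33199 = 0.03016 m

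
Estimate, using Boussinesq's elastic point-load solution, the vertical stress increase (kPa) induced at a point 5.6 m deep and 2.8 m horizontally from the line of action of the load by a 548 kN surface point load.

Δσ_z ≈ 4.78 kPa

Boussinesq vertical stress below a point load on an elastic half-space:
Δσ_z = 3P/(2πz²) · [1 + (r/z)²]^(−5/2)
r/z = 2.8/5.6 = 0.5; [1+(r/z)²]^(−5/2) = 0.57243.
Δσ_z = 3×548/(2π×5.6²) × 0.57243 = 8.3435 × 0.57243 = 4.776 kPa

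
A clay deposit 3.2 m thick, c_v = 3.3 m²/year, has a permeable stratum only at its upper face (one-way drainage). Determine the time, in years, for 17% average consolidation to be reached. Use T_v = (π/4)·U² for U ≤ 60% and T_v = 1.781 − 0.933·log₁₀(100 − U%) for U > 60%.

Drainage path length: H_d = H = 3.2 m (single drainage).
U ≤ 60%: T_v = (π/4)·U² = (π/4)×0.17² = 0.022698.
t = T_v·H_d²/c_v = 0.022698×3.2²/3.3 = 0.07043 years.

t ≈ 0.0704 years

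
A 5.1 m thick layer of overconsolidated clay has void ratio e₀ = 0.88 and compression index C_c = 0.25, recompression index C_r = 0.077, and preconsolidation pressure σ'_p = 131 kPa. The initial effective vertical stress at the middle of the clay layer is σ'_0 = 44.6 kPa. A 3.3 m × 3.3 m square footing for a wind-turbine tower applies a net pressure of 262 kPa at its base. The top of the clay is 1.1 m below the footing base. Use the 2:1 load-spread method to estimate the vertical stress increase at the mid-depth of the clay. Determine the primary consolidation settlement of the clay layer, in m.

Mid-depth of clay below the footing base: z = 1.1 + 5.1/2 = 3.65 m.
Stress increase at mid-clay by the 2:1 spreading method:
Δσ = qBL/((B+z)(L+z)) = 262×3.3×3.3/((3.3+3.65)(3.3+3.65)) = 59.069 kPa
Final effective stress: σ'_f = 44.6 + 59.069 = 103.67 kPa.
σ'_f = 103.67 ≤ σ'_p = 131 kPa, so the clay remains overconsolidated and only the recompression index applies:
S_c = C_r·H/(1+e₀)·log₁₀(σ'_f/σ'_0) = 0.077×5.1/1.88×log₁₀(103.67/44.6)
    = 0.20889 × 0.36632 = 0.07652 m

S_c ≈ 0.0765 m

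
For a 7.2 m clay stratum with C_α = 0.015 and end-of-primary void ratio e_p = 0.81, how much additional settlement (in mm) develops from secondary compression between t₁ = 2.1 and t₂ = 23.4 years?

S_s ≈ 62.5 mm

Secondary compression: S_s = C_α·H/(1+e_p)·log₁₀(t₂/t₁)
S_s = 0.015×7.2/(1+0.81)×log₁₀(23.4/2.1)
    = 0.05967 × 1.047 = 0.06247 m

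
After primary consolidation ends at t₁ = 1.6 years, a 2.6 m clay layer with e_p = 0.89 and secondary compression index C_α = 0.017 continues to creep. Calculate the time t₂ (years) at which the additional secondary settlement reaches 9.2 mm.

S_s = C_α·H/(1+e_p)·log₁₀(t₂/t₁) ⇒ log₁₀(t₂/t₁) = S_s·(1+e_p)/(C_α·H).
log₁₀(t₂/t₁) = 0.0092 × (1+0.89) / (0.017×2.6) = 0.3934
t₂ = t₁ × 10^0.3934 = 1.6 × 2.474 = 3.958 years

t₂ ≈ 3.96 years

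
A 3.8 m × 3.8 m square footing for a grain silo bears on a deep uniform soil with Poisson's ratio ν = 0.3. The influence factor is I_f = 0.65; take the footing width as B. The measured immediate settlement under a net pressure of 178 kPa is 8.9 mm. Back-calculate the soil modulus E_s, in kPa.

E_s ≈ 45000 kPa

S_e = q·B·(1−ν²)/E_s · I_f  ⇒  E_s = q·B·(1−ν²)·I_f / S_e.
E_s = 178 × 3.8 × 0.91 × 0.65 / 0.0089 = 44950 kPa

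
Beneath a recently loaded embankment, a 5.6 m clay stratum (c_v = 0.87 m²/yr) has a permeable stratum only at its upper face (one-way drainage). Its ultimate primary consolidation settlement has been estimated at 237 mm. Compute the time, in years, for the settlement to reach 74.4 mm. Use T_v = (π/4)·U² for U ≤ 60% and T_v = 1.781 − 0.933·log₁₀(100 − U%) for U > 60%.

t ≈ 2.79 years

Drainage path length: H_d = H = 5.6 m (single drainage).
U = S(t)/S_ult = 74.4/237 = 0.3139.
U ≤ 60%: T_v = (π/4)·U² = (π/4)×0.31392² = 0.0774.
t = T_v·H_d²/c_v = 0.0774×5.6²/0.87 = 2.79 years.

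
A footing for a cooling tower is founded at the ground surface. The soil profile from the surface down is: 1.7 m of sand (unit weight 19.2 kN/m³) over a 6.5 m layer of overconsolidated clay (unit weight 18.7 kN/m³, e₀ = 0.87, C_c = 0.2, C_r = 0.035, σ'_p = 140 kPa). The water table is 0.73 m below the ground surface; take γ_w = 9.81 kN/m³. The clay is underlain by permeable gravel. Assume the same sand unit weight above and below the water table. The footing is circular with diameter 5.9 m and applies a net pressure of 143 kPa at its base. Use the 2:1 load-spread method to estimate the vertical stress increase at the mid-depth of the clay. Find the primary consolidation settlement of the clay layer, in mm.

Mid-depth of clay below the ground surface: z = 1.7 + 6.5/2 = 4.95 m.
Total vertical stress at mid-clay: σ_v = 19.2×1.7 + 18.7×3.25 = 93.415 kPa.
Pore pressure: u = 9.81×(4.95 − 0.73) = 41.398 kPa.
Initial effective stress: σ'_0 = σ_v − u = 93.415 − 41.398 = 52.017 kPa.
Stress increase at mid-clay by the 2:1 spreading method:
Δσ ≈ qD²/(D+z)² = 143×5.9²/(5.9+4.95)² = 42.284 kPa
Final effective stress: σ'_f = 52.017 + 42.284 = 94.301 kPa.
σ'_f = 94.301 ≤ σ'_p = 140 kPa, so the clay remains overconsolidated and only the recompression index applies:
S_c = C_r·H/(1+e₀)·log₁₀(σ'_f/σ'_0) = 0.035×6.5/1.87×log₁₀(94.301/52.017)
    = 0.12166 × 0.25837 = 0.03143 m

S_c ≈ 31.4 mm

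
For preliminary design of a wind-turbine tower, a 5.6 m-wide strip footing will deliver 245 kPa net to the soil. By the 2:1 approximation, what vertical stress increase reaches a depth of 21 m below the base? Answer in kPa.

By the 2:1 method the load spreads at 1 horizontal : 2 vertical, so at depth z the loaded area has grown by z in each plan dimension:
Δσ = qB/(B+z) = 245×5.6/(5.6+21) = 51.579 kPa

Δσ_z ≈ 51.6 kPa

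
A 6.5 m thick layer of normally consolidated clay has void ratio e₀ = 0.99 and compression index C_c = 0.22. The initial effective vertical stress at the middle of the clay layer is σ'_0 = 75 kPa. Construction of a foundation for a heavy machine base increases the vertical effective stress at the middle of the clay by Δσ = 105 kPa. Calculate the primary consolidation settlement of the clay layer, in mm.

Final effective stress: σ'_f = σ'_0 + Δσ = 75 + 105 = 180 kPa.
Normally consolidated clay, so the full stress increment lies on the virgin compression line:
S_c = C_c·H/(1+e₀)·log₁₀(σ'_f/σ'_0) = 0.22×6.5/(1+0.99)×log₁₀(180/75)
    = 0.71859 × 0.38021 = 0.2732 m

S_c ≈ 273 mm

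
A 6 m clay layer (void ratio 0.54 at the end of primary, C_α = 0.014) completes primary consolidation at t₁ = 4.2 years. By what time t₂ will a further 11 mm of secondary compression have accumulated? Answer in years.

t₂ ≈ 6.68 years

S_s = C_α·H/(1+e_p)·log₁₀(t₂/t₁) ⇒ log₁₀(t₂/t₁) = S_s·(1+e_p)/(C_α·H).
log₁₀(t₂/t₁) = 0.011 × (1+0.54) / (0.014×6) = 0.2017
t₂ = t₁ × 10^0.2017 = 4.2 × 1.591 = 6.682 years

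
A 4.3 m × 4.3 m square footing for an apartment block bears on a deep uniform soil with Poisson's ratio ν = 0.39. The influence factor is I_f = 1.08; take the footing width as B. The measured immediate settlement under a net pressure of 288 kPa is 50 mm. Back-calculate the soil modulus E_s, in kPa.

E_s ≈ 22700 kPa

S_e = q·B·(1−ν²)/E_s · I_f  ⇒  E_s = q·B·(1−ν²)·I_f / S_e.
E_s = 288 × 4.3 × 0.8479 × 1.08 / 0.05 = 22680 kPa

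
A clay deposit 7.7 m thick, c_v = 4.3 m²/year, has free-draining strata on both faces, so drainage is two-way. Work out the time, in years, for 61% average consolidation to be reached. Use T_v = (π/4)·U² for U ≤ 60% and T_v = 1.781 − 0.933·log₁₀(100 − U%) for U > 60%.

Drainage path length: H_d = H/2 = 3.85 m (double drainage).
U > 60%: T_v = 1.781 − 0.933·log₁₀(100 − 61) = 0.29654.
t = T_v·H_d²/c_v = 0.29654×3.85²/4.3 = 1.022 years.

t ≈ 1.02 years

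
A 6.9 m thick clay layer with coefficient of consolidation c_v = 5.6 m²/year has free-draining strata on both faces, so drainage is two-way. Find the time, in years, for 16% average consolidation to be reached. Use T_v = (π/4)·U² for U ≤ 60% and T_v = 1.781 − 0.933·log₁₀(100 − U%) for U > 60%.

Drainage path length: H_d = H/2 = 3.45 m (double drainage).
U ≤ 60%: T_v = (π/4)·U² = (π/4)×0.16² = 0.020106.
t = T_v·H_d²/c_v = 0.020106×3.45²/5.6 = 0.04273 years.

t ≈ 0.0427 years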